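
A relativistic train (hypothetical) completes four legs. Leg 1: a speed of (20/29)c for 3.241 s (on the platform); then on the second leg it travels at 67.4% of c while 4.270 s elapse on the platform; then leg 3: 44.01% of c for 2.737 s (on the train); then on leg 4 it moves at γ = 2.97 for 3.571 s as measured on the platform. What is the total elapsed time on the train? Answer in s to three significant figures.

τ = 9.44 s

Leg 1: γ = 1/√(1 − (20/29)²) = 29/21 ≈ 1.381; τ_1 = 3.241/1.381 = 2.347 s.
Leg 2: β = 0.674; γ = 1/√(1 − 0.674²) = 1/√0.5457 = 1.354; τ_2 = 4.270/1.354 = 3.154 s.
Leg 3: 2.737 s is already measured on the train.
Leg 4: γ = 2.97; τ_4 = 3.571/2.970 = 1.202 s.
Total: 2.347 + 3.154 + 2.737 + 1.202 s.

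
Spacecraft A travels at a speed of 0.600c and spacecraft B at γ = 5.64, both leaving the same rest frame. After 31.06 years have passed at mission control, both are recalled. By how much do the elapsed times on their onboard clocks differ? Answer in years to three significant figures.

A: γ = 1/√(1 − 0.600²) = 1/√0.6400 = 1.250; τ_A = 31.06/1.250 = 24.85 years.
B: γ = 5.64; τ_B = 31.06/5.640 = 5.507 years.

|τ_A − τ_B| = 19.3 years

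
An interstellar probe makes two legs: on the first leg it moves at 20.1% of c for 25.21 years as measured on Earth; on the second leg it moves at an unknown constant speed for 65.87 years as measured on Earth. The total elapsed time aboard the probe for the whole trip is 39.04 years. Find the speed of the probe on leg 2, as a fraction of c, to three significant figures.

β = 0.976

Leg 1: β = 0.201; γ = 1/√(1 − 0.201²) = 1/√0.9596 = 1.021; τ_1 = 25.21/1.021 = 24.70 years.
Leg 2: speed unknown; τ_2 = 65.87/γ_2.
Total proper time: 24.70 + τ_2 = 39.04, so τ_2 = 39.04 − 24.70 = 14.34 years.
γ_2 = 65.87/14.34 = 4.592; β = √(1 − 1/γ²) = √0.9526.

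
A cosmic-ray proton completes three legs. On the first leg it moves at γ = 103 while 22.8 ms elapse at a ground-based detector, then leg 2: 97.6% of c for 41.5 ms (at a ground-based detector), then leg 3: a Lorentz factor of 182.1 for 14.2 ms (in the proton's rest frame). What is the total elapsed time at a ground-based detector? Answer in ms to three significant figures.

Leg 1: 22.8 ms is already measured at a ground-based detector.
Leg 2: 41.5 ms is already measured at a ground-based detector.
Leg 3: γ = 182.1; Δt_3 = 182.1 × 14.2 = 2586 ms.
Total: 22.80 + 41.50 + 2586 ms.

Δt = 2650 ms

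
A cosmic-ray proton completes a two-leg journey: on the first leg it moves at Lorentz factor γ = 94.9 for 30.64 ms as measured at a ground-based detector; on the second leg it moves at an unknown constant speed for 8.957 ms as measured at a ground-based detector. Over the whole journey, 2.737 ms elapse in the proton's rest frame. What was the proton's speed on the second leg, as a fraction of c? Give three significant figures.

Leg 1: γ = 94.9; τ_1 = 30.64/94.90 = 0.3229 ms.
Leg 2: speed unknown; τ_2 = 8.957/γ_2.
Total proper time: 0.3229 + τ_2 = 2.737, so τ_2 = 2.737 − 0.3229 = 2.414 ms.
γ_2 = 8.957/2.414 = 3.710; β = √(1 − 1/γ²) = √0.9274.

β = 0.963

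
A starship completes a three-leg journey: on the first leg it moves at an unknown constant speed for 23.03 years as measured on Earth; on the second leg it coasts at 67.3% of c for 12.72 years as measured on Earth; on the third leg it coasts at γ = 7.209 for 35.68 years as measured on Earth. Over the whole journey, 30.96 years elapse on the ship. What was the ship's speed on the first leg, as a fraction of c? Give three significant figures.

Leg 1: speed unknown; τ_1 = 23.03/γ_1.
Leg 2: β = 0.673; γ = 1/√(1 − 0.673²) = 1/√0.5471 = 1.352; τ_2 = 12.72/1.352 = 9.408 years.
Leg 3: γ = 7.209; τ_3 = 35.68/7.209 = 4.949 years.
Total proper time: τ_1 + 9.408 + 4.949 = 30.96, so τ_1 = 30.96 − 14.36 = 16.60 years.
γ_1 = 23.03/16.60 = 1.387; β = √(1 − 1/γ²) = √0.4803.

β = 0.693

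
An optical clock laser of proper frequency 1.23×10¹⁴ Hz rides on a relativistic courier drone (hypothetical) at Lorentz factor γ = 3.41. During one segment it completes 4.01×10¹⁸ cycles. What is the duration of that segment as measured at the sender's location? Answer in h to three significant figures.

Δt = 30.9 h

γ = 3.41
Proper time for N cycles: τ = N/f = 4.01×10¹⁸/(1.23×10¹⁴) = 3.260×10⁴ s = 9.056 h.
Lab-frame duration Δt = γτ = 3.410 × 9.056 = 30.88 h.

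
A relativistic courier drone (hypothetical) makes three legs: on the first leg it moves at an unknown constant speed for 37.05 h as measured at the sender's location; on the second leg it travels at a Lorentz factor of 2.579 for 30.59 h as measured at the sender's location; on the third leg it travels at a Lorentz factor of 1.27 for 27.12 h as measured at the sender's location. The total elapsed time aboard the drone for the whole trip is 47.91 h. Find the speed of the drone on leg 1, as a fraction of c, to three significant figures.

β = 0.918

Leg 1: speed unknown; τ_1 = 37.05/γ_1.
Leg 2: γ = 2.579; τ_2 = 30.59/2.579 = 11.86 h.
Leg 3: γ = 1.27; τ_3 = 27.12/1.270 = 21.35 h.
Total proper time: τ_1 + 11.86 + 21.35 = 47.91, so τ_1 = 47.91 − 33.22 = 14.69 h.
γ_1 = 37.05/14.69 = 2.521; β = √(1 − 1/γ²) = √0.8427.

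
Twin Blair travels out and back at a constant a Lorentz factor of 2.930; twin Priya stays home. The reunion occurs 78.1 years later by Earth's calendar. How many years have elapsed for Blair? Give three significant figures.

γ = 2.930
Blair's clock measures proper time along the trip: τ = Δt/γ = 78.1/2.930 years.

τ = 26.7 years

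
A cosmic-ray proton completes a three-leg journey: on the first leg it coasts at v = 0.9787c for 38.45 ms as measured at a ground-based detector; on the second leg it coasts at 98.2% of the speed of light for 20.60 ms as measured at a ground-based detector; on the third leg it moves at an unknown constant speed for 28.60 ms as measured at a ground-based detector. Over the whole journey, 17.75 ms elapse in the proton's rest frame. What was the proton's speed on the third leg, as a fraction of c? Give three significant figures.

Leg 1: γ = 1/√(1 − 0.9787²) = 1/√0.04215 = 4.871; τ_1 = 38.45/4.871 = 7.894 ms.
Leg 2: β = 0.982; γ = 1/√(1 − 0.982²) = 1/√0.03568 = 5.294; τ_2 = 20.60/5.294 = 3.891 ms.
Leg 3: speed unknown; τ_3 = 28.60/γ_3.
Total proper time: 7.894 + 3.891 + τ_3 = 17.75, so τ_3 = 17.75 − 11.78 = 5.965 ms.
γ_3 = 28.60/5.965 = 4.794; β = √(1 − 1/γ²) = √0.9565.

β = 0.978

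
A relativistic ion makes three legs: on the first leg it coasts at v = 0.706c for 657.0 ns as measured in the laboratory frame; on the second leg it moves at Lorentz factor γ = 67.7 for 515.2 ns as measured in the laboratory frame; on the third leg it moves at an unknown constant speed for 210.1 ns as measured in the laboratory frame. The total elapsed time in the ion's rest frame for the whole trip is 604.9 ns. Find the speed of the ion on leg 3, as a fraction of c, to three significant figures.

β = 0.778

Leg 1: γ = 1/√(1 − 0.706²) = 1/√0.5016 = 1.412; τ_1 = 657.0/1.412 = 465.3 ns.
Leg 2: γ = 67.7; τ_2 = 515.2/67.70 = 7.610 ns.
Leg 3: speed unknown; τ_3 = 210.1/γ_3.
Total proper time: 465.3 + 7.610 + τ_3 = 604.9, so τ_3 = 604.9 − 472.9 = 132.0 ns.
γ_3 = 210.1/132.0 = 1.592; β = √(1 − 1/γ²) = √0.6053.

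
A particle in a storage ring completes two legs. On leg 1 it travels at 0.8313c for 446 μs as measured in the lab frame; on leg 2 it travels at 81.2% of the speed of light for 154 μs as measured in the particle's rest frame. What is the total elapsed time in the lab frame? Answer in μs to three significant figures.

Leg 1: 446 μs is already measured in the lab frame.
Leg 2: β = 0.812; γ = 1/√(1 − 0.812²) = 1/√0.3407 = 1.713; Δt_2 = 1.713 × 154 = 263.9 μs.
Total: 446.0 + 263.9 μs.

Δt = 710 μs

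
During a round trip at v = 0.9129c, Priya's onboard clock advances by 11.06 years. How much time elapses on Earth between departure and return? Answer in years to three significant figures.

Δt = 27.1 years

γ = 1/√(1 − 0.9129²) = 1/√0.1666 = 2.450
Earth-frame duration is the dilated interval: Δt = γτ = 2.450 × 11.06 years.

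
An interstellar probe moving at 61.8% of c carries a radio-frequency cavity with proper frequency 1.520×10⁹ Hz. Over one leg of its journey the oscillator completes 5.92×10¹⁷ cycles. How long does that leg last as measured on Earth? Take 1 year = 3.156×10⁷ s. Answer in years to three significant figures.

Δt = 15.7 years

β = 0.618; γ = 1/√(1 − 0.618²) = 1/√0.6181 = 1.272
Proper time for N cycles: τ = N/f = 5.92×10¹⁷/(1.520×10⁹) = 3.895×10⁸ s = 12.34 years.
Lab-frame duration Δt = γτ = 1.272 × 12.34 = 15.70 years.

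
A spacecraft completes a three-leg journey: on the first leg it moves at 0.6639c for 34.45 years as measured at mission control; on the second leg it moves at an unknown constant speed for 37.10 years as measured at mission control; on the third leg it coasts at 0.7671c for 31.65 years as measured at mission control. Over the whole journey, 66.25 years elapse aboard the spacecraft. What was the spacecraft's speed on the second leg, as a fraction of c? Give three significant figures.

β = 0.839

Leg 1: γ = 1/√(1 − 0.6639²) = 1/√0.5592 = 1.337; τ_1 = 34.45/1.337 = 25.76 years.
Leg 2: speed unknown; τ_2 = 37.10/γ_2.
Leg 3: γ = 1/√(1 − 0.7671²) = 1/√0.4116 = 1.559; τ_3 = 31.65/1.559 = 20.30 years.
Total proper time: 25.76 + τ_2 + 20.30 = 66.25, so τ_2 = 66.25 − 46.07 = 20.18 years.
γ_2 = 37.10/20.18 = 1.838; β = √(1 − 1/γ²) = √0.7040.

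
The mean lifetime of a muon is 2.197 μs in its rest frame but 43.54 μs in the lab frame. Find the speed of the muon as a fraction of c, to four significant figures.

β = 0.9987

γ = Δt/τ₀ = 43.54/2.197 = 19.82
β = √(1 − 1/γ²) = √(1 − 0.002546) = √0.9975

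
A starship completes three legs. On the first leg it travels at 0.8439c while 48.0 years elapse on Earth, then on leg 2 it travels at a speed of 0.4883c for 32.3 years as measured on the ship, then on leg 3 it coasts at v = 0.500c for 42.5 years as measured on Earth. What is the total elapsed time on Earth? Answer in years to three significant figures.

Δt = 128 years

Leg 1: 48.0 years is already measured on Earth.
Leg 2: γ = 1/√(1 − 0.4883²) = 1/√0.7616 = 1.146; Δt_2 = 1.146 × 32.3 = 37.01 years.
Leg 3: 42.5 years is already measured on Earth.
Total: 48.00 + 37.01 + 42.50 years.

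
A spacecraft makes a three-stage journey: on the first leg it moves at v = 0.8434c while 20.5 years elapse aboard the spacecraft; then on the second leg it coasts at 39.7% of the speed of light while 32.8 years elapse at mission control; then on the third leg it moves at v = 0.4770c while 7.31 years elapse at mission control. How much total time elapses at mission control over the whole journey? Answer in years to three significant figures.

Leg 1: γ = 1/√(1 − 0.8434²) = 1/√0.2887 = 1.861; Δt_1 = 1.861 × 20.5 = 38.15 years.
Leg 2: 32.8 years is already measured at mission control.
Leg 3: 7.31 years is already measured at mission control.
Total: 38.15 + 32.80 + 7.310 years.

Δt = 78.3 years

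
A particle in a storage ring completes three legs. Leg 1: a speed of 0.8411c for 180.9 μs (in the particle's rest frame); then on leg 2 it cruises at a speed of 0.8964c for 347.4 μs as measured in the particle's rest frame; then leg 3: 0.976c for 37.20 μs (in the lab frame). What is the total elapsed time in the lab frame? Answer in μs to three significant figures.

Leg 1: γ = 1/√(1 − 0.8411²) = 1/√0.2926 = 1.849; Δt_1 = 1.849 × 180.9 = 334.5 μs.
Leg 2: γ = 1/√(1 − 0.8964²) = 1/√0.1965 = 2.256; Δt_2 = 2.256 × 347.4 = 783.8 μs.
Leg 3: 37.20 μs is already measured in the lab frame.
Total: 334.5 + 783.8 + 37.20 μs.

Δt = 1160 μs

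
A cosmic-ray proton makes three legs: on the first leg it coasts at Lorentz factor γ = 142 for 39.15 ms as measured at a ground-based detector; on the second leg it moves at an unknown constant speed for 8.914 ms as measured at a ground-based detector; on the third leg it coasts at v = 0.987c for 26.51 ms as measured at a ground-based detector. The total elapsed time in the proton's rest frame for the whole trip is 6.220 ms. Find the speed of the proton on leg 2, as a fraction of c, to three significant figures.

Leg 1: γ = 142; τ_1 = 39.15/142.0 = 0.2757 ms.
Leg 2: speed unknown; τ_2 = 8.914/γ_2.
Leg 3: γ = 1/√(1 − 0.987²) = 1/√0.02583 = 6.222; τ_3 = 26.51/6.222 = 4.261 ms.
Total proper time: 0.2757 + τ_2 + 4.261 = 6.220, so τ_2 = 6.220 − 4.536 = 1.684 ms.
γ_2 = 8.914/1.684 = 5.295; β = √(1 − 1/γ²) = √0.9643.

β = 0.982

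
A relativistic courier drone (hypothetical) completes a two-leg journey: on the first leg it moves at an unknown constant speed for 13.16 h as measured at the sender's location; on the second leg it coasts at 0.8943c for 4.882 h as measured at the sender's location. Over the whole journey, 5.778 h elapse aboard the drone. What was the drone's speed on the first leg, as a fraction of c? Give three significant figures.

β = 0.962

Leg 1: speed unknown; τ_1 = 13.16/γ_1.
Leg 2: γ = 1/√(1 − 0.8943²) = 1/√0.2002 = 2.235; τ_2 = 4.882/2.235 = 2.185 h.
Total proper time: τ_1 + 2.185 = 5.778, so τ_1 = 5.778 − 2.185 = 3.593 h.
γ_1 = 13.16/3.593 = 3.662; β = √(1 − 1/γ²) = √0.9254.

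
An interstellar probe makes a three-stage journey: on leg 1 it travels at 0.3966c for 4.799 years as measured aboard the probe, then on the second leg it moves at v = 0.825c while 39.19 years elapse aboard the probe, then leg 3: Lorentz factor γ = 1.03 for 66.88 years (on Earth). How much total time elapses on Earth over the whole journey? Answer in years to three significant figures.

Leg 1: γ = 1/√(1 − 0.3966²) = 1/√0.8427 = 1.089; Δt_1 = 1.089 × 4.799 = 5.228 years.
Leg 2: γ = 1/√(1 − 0.825²) = 1/√0.3194 = 1.769; Δt_2 = 1.769 × 39.19 = 69.35 years.
Leg 3: 66.88 years is already measured on Earth.
Total: 5.228 + 69.35 + 66.88 years.

Δt = 141 years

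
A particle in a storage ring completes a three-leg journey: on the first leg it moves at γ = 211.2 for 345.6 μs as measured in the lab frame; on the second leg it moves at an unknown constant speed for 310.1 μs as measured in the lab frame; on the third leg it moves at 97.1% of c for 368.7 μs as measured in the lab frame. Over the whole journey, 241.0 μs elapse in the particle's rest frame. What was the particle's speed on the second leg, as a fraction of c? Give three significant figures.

Leg 1: γ = 211.2; τ_1 = 345.6/211.2 = 1.636 μs.
Leg 2: speed unknown; τ_2 = 310.1/γ_2.
Leg 3: β = 0.971; γ = 1/√(1 − 0.971²) = 1/√0.05716 = 4.183; τ_3 = 368.7/4.183 = 88.15 μs.
Total proper time: 1.636 + τ_2 + 88.15 = 241.0, so τ_2 = 241.0 − 89.78 = 151.2 μs.
γ_2 = 310.1/151.2 = 2.051; β = √(1 − 1/γ²) = √0.7622.

β = 0.873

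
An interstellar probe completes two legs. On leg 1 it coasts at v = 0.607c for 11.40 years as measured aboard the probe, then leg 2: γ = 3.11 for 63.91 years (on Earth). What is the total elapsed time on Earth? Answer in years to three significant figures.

Δt = 78.3 years

Leg 1: γ = 1/√(1 − 0.607²) = 1/√0.6316 = 1.258; Δt_1 = 1.258 × 11.40 = 14.35 years.
Leg 2: 63.91 years is already measured on Earth.
Total: 14.35 + 63.91 years.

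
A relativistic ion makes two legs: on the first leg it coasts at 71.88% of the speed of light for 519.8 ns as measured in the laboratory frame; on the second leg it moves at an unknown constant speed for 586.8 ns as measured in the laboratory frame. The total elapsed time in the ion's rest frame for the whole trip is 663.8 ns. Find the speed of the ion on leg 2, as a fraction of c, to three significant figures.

β = 0.857

Leg 1: β = 0.7188; γ = 1/√(1 − 0.7188²) = 1/√0.4833 = 1.438; τ_1 = 519.8/1.438 = 361.4 ns.
Leg 2: speed unknown; τ_2 = 586.8/γ_2.
Total proper time: 361.4 + τ_2 = 663.8, so τ_2 = 663.8 − 361.4 = 302.4 ns.
γ_2 = 586.8/302.4 = 1.940; β = √(1 − 1/γ²) = √0.7344.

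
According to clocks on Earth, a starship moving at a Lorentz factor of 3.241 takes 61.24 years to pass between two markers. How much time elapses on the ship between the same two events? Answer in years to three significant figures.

γ = 3.241
The interval measured on Earth is the dilated one; the clock on the ship measures the proper time τ = Δt/γ = 61.24/3.241 years.

τ = 18.9 years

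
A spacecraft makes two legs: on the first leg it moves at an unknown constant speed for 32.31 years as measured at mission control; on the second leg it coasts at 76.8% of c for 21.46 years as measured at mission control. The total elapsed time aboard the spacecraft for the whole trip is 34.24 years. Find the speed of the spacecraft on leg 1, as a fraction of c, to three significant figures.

Leg 1: speed unknown; τ_1 = 32.31/γ_1.
Leg 2: β = 0.768; γ = 1/√(1 − 0.768²) = 1/√0.4102 = 1.561; τ_2 = 21.46/1.561 = 13.74 years.
Total proper time: τ_1 + 13.74 = 34.24, so τ_1 = 34.24 − 13.74 = 20.50 years.
γ_1 = 32.31/20.50 = 1.576; β = √(1 − 1/γ²) = √0.5976.

β = 0.773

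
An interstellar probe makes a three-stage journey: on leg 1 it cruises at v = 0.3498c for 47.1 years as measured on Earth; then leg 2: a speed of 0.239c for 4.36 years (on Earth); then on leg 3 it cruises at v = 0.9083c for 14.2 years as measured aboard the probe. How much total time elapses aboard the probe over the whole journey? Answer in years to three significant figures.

Leg 1: γ = 1/√(1 − 0.3498²) = 1/√0.8776 = 1.067; τ_1 = 47.1/1.067 = 44.12 years.
Leg 2: γ = 1/√(1 − 0.239²) = 1/√0.9429 = 1.030; τ_2 = 4.36/1.030 = 4.234 years.
Leg 3: 14.2 years is already measured aboard the probe.
Total: 44.12 + 4.234 + 14.20 years.

τ = 62.6 years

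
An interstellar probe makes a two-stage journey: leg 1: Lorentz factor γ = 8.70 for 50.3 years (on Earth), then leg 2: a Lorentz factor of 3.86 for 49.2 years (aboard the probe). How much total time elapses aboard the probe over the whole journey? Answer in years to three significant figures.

τ = 55.0 years

Leg 1: γ = 8.70; τ_1 = 50.3/8.700 = 5.782 years.
Leg 2: 49.2 years is already measured aboard the probe.
Total: 5.782 + 49.20 years.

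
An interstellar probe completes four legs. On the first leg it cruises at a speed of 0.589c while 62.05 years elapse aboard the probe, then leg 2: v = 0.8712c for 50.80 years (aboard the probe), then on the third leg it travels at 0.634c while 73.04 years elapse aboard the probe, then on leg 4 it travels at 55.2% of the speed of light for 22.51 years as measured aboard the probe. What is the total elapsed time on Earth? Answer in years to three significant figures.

Leg 1: γ = 1/√(1 − 0.589²) = 1/√0.6531 = 1.237; Δt_1 = 1.237 × 62.05 = 76.78 years.
Leg 2: γ = 1/√(1 − 0.8712²) = 1/√0.2410 = 2.037; Δt_2 = 2.037 × 50.80 = 103.5 years.
Leg 3: γ = 1/√(1 − 0.634²) = 1/√0.5980 = 1.293; Δt_3 = 1.293 × 73.04 = 94.45 years.
Leg 4: β = 0.552; γ = 1/√(1 − 0.552²) = 1/√0.6953 = 1.199; Δt_4 = 1.199 × 22.51 = 27.00 years.
Total: 76.78 + 103.5 + 94.45 + 27.00 years.

Δt = 302 years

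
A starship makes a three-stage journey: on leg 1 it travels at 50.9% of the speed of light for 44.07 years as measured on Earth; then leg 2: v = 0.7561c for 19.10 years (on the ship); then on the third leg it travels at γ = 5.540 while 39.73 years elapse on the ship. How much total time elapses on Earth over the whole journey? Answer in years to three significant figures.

Leg 1: 44.07 years is already measured on Earth.
Leg 2: γ = 1/√(1 − 0.7561²) = 1/√0.4283 = 1.528; Δt_2 = 1.528 × 19.10 = 29.18 years.
Leg 3: γ = 5.540; Δt_3 = 5.540 × 39.73 = 220.1 years.
Total: 44.07 + 29.18 + 220.1 years.

Δt = 293 years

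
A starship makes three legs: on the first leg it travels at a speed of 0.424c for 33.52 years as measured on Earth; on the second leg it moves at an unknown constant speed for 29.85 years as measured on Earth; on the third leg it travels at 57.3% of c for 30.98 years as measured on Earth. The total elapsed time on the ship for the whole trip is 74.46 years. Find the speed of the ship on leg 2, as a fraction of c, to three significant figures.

β = 0.779

Leg 1: γ = 1/√(1 − 0.424²) = 1/√0.8202 = 1.104; τ_1 = 33.52/1.104 = 30.36 years.
Leg 2: speed unknown; τ_2 = 29.85/γ_2.
Leg 3: β = 0.573; γ = 1/√(1 − 0.573²) = 1/√0.6717 = 1.220; τ_3 = 30.98/1.220 = 25.39 years.
Total proper time: 30.36 + τ_2 + 25.39 = 74.46, so τ_2 = 74.46 − 55.75 = 18.71 years.
γ_2 = 29.85/18.71 = 1.595; β = √(1 − 1/γ²) = √0.6070.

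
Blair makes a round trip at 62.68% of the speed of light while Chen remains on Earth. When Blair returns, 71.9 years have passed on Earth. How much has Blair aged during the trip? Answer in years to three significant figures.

β = 0.6268; γ = 1/√(1 − 0.6268²) = 1/√0.6071 = 1.283
Blair's clock measures proper time along the trip: τ = Δt/γ = 71.9/1.283 years.

τ = 56.0 years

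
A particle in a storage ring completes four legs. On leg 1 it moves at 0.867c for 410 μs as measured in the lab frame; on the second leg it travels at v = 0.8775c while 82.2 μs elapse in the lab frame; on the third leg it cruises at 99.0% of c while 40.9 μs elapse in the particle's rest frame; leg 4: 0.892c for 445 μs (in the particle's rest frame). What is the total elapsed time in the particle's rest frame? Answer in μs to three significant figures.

Leg 1: γ = 1/√(1 − 0.867²) = 1/√0.2483 = 2.007; τ_1 = 410/2.007 = 204.3 μs.
Leg 2: γ = 1/√(1 − 0.8775²) = 1/√0.2300 = 2.085; τ_2 = 82.2/2.085 = 39.42 μs.
Leg 3: 40.9 μs is already measured in the particle's rest frame.
Leg 4: 445 μs is already measured in the particle's rest frame.
Total: 204.3 + 39.42 + 40.90 + 445.0 μs.

τ = 730 μs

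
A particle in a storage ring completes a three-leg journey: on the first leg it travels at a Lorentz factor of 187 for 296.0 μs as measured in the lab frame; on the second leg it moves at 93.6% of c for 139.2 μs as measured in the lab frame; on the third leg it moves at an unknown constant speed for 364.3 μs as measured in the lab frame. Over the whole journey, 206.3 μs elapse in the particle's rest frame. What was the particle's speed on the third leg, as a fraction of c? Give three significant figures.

Leg 1: γ = 187; τ_1 = 296.0/187.0 = 1.583 μs.
Leg 2: β = 0.936; γ = 1/√(1 − 0.936²) = 1/√0.1239 = 2.841; τ_2 = 139.2/2.841 = 49.00 μs.
Leg 3: speed unknown; τ_3 = 364.3/γ_3.
Total proper time: 1.583 + 49.00 + τ_3 = 206.3, so τ_3 = 206.3 − 50.58 = 155.7 μs.
γ_3 = 364.3/155.7 = 2.339; β = √(1 − 1/γ²) = √0.8173.

β = 0.904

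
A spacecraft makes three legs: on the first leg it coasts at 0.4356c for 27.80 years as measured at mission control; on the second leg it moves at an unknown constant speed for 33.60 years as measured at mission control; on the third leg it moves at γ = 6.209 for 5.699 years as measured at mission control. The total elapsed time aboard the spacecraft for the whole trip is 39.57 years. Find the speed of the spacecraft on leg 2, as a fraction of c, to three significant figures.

β = 0.914

Leg 1: γ = 1/√(1 − 0.4356²) = 1/√0.8103 = 1.111; τ_1 = 27.80/1.111 = 25.02 years.
Leg 2: speed unknown; τ_2 = 33.60/γ_2.
Leg 3: γ = 6.209; τ_3 = 5.699/6.209 = 0.9179 years.
Total proper time: 25.02 + τ_2 + 0.9179 = 39.57, so τ_2 = 39.57 − 25.94 = 13.63 years.
γ_2 = 33.60/13.63 = 2.465; β = √(1 − 1/γ²) = √0.8355.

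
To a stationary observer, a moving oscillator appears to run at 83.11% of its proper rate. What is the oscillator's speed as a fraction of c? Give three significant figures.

β = 0.556

Rate ratio = 1/γ, so γ = 1/0.8311 = 1.203.
β = √(1 − 1/γ²) = √(1 − 0.8311²) = √0.3093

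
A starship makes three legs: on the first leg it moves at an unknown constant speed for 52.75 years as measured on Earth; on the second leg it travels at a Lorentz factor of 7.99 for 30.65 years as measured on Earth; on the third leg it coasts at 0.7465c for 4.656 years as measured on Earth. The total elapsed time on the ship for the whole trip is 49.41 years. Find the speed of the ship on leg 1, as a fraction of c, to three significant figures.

Leg 1: speed unknown; τ_1 = 52.75/γ_1.
Leg 2: γ = 7.99; τ_2 = 30.65/7.990 = 3.836 years.
Leg 3: γ = 1/√(1 − 0.7465²) = 1/√0.4427 = 1.503; τ_3 = 4.656/1.503 = 3.098 years.
Total proper time: τ_1 + 3.836 + 3.098 = 49.41, so τ_1 = 49.41 − 6.934 = 42.48 years.
γ_1 = 52.75/42.48 = 1.242; β = √(1 − 1/γ²) = √0.3516.

β = 0.593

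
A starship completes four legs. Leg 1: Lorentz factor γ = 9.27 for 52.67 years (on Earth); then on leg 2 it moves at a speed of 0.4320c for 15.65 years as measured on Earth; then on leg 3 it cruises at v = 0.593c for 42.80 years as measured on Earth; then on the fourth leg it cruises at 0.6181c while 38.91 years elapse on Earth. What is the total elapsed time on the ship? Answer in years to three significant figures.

Leg 1: γ = 9.27; τ_1 = 52.67/9.270 = 5.682 years.
Leg 2: γ = 1/√(1 − 0.4320²) = 1/√0.8134 = 1.109; τ_2 = 15.65/1.109 = 14.11 years.
Leg 3: γ = 1/√(1 − 0.593²) = 1/√0.6484 = 1.242; τ_3 = 42.80/1.242 = 34.46 years.
Leg 4: γ = 1/√(1 − 0.6181²) = 1/√0.6180 = 1.272; τ_4 = 38.91/1.272 = 30.59 years.
Total: 5.682 + 14.11 + 34.46 + 30.59 years.

τ = 84.8 years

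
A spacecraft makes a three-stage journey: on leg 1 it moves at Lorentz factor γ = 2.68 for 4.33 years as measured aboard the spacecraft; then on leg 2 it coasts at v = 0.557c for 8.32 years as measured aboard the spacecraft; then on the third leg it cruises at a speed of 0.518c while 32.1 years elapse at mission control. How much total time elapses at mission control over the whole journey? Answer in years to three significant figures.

Δt = 53.7 years

Leg 1: γ = 2.68; Δt_1 = 2.680 × 4.33 = 11.60 years.
Leg 2: γ = 1/√(1 − 0.557²) = 1/√0.6898 = 1.204; Δt_2 = 1.204 × 8.32 = 10.02 years.
Leg 3: 32.1 years is already measured at mission control.
Total: 11.60 + 10.02 + 32.10 years.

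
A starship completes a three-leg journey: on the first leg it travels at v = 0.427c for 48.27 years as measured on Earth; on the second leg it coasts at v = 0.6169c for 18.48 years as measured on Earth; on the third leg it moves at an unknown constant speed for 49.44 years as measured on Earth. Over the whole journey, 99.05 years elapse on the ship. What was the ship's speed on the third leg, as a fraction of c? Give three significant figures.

Leg 1: γ = 1/√(1 − 0.427²) = 1/√0.8177 = 1.106; τ_1 = 48.27/1.106 = 43.65 years.
Leg 2: γ = 1/√(1 − 0.6169²) = 1/√0.6194 = 1.271; τ_2 = 18.48/1.271 = 14.54 years.
Leg 3: speed unknown; τ_3 = 49.44/γ_3.
Total proper time: 43.65 + 14.54 + τ_3 = 99.05, so τ_3 = 99.05 − 58.19 = 40.86 years.
γ_3 = 49.44/40.86 = 1.210; β = √(1 − 1/γ²) = √0.3171.

β = 0.563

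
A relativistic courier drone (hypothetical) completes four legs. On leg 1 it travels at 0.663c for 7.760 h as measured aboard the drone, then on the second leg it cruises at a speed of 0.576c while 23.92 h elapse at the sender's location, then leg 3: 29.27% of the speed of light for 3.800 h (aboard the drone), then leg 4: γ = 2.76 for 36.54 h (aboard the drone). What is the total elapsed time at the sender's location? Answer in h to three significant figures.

Leg 1: γ = 1/√(1 − 0.663²) = 1/√0.5604 = 1.336; Δt_1 = 1.336 × 7.760 = 10.37 h.
Leg 2: 23.92 h is already measured at the sender's location.
Leg 3: β = 0.2927; γ = 1/√(1 − 0.2927²) = 1/√0.9143 = 1.046; Δt_3 = 1.046 × 3.800 = 3.974 h.
Leg 4: γ = 2.76; Δt_4 = 2.760 × 36.54 = 100.9 h.
Total: 10.37 + 23.92 + 3.974 + 100.9 h.

Δt = 139 h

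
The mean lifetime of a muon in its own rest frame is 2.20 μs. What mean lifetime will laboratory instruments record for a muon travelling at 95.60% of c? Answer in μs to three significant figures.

Δt = 7.50 μs

β = 0.9560; γ = 1/√(1 − 0.9560²) = 1/√0.08606 = 3.409
The rest-frame lifetime is the proper time; the lab measures the dilated interval Δt = γτ₀ = 3.409 × 2.20 μs.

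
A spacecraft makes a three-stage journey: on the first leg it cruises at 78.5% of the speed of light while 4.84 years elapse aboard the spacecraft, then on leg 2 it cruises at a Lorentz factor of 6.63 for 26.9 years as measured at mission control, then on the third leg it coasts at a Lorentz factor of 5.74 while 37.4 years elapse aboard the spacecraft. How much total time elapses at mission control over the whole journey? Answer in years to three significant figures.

Leg 1: β = 0.785; γ = 1/√(1 − 0.785²) = 1/√0.3838 = 1.614; Δt_1 = 1.614 × 4.84 = 7.813 years.
Leg 2: 26.9 years is already measured at mission control.
Leg 3: γ = 5.74; Δt_3 = 5.740 × 37.4 = 214.7 years.
Total: 7.813 + 26.90 + 214.7 years.

Δt = 249 years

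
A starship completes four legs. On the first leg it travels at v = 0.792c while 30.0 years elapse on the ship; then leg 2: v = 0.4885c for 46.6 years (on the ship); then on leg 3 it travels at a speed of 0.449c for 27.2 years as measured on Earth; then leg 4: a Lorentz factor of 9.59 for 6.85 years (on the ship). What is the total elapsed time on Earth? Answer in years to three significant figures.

Leg 1: γ = 1/√(1 − 0.792²) = 1/√0.3727 = 1.638; Δt_1 = 1.638 × 30.0 = 49.14 years.
Leg 2: γ = 1/√(1 − 0.4885²) = 1/√0.7614 = 1.146; Δt_2 = 1.146 × 46.6 = 53.41 years.
Leg 3: 27.2 years is already measured on Earth.
Leg 4: γ = 9.59; Δt_4 = 9.590 × 6.85 = 65.69 years.
Total: 49.14 + 53.41 + 27.20 + 65.69 years.

Δt = 195 years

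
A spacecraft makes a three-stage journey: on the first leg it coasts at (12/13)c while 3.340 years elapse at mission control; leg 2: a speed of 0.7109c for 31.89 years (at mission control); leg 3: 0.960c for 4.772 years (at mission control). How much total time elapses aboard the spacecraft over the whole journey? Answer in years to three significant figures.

Leg 1: γ = 1/√(1 − (12/13)²) = 13/5 = 2.600; τ_1 = 3.340/2.600 = 1.285 years.
Leg 2: γ = 1/√(1 − 0.7109²) = 1/√0.4946 = 1.422; τ_2 = 31.89/1.422 = 22.43 years.
Leg 3: γ = 1/√(1 − 0.960²) = 25/7 ≈ 3.571; τ_3 = 4.772/3.571 = 1.336 years.
Total: 1.285 + 22.43 + 1.336 years.

τ = 25.0 years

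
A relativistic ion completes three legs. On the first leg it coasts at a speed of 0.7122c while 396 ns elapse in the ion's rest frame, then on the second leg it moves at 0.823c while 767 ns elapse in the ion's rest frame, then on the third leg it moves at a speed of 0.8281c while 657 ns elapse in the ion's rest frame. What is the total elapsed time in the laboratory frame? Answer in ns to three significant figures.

Leg 1: γ = 1/√(1 − 0.7122²) = 1/√0.4928 = 1.425; Δt_1 = 1.425 × 396 = 564.1 ns.
Leg 2: γ = 1/√(1 − 0.823²) = 1/√0.3227 = 1.760; Δt_2 = 1.760 × 767 = 1350 ns.
Leg 3: γ = 1/√(1 − 0.8281²) = 1/√0.3143 = 1.784; Δt_3 = 1.784 × 657 = 1172 ns.
Total: 564.1 + 1350 + 1172 ns.

Δt = 3090 ns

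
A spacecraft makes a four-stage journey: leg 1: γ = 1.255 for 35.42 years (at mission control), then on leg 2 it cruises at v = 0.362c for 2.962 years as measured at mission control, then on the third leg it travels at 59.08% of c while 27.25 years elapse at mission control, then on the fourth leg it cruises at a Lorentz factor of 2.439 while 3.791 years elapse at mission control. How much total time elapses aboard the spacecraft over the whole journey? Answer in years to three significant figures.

τ = 54.5 years

Leg 1: γ = 1.255; τ_1 = 35.42/1.255 = 28.22 years.
Leg 2: γ = 1/√(1 − 0.362²) = 1/√0.8690 = 1.073; τ_2 = 2.962/1.073 = 2.761 years.
Leg 3: β = 0.5908; γ = 1/√(1 − 0.5908²) = 1/√0.6510 = 1.239; τ_3 = 27.25/1.239 = 21.99 years.
Leg 4: γ = 2.439; τ_4 = 3.791/2.439 = 1.554 years.
Total: 28.22 + 2.761 + 21.99 + 1.554 years.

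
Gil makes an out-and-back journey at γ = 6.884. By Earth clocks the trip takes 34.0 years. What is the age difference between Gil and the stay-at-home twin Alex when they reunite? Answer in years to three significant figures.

γ = 6.884
Gil's elapsed proper time: τ = 34.0/6.884 = 4.939 years.
Age gap = Δt − τ = 34.0 − 4.939 years.

Δt − τ = 29.1 years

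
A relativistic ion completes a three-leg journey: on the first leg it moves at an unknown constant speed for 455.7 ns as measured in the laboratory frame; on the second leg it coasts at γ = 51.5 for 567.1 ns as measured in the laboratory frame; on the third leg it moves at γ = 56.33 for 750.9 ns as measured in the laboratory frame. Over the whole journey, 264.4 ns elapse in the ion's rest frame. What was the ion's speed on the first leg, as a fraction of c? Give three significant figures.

Leg 1: speed unknown; τ_1 = 455.7/γ_1.
Leg 2: γ = 51.5; τ_2 = 567.1/51.50 = 11.01 ns.
Leg 3: γ = 56.33; τ_3 = 750.9/56.33 = 13.33 ns.
Total proper time: τ_1 + 11.01 + 13.33 = 264.4, so τ_1 = 264.4 − 24.34 = 240.1 ns.
γ_1 = 455.7/240.1 = 1.898; β = √(1 − 1/γ²) = √0.7225.

β = 0.850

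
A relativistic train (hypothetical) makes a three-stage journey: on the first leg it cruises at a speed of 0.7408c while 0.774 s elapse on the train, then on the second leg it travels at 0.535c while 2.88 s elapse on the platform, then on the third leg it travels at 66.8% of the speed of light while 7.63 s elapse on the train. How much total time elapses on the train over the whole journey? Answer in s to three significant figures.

τ = 10.8 s

Leg 1: 0.774 s is already measured on the train.
Leg 2: γ = 1/√(1 − 0.535²) = 1/√0.7138 = 1.184; τ_2 = 2.88/1.184 = 2.433 s.
Leg 3: 7.63 s is already measured on the train.
Total: 0.7740 + 2.433 + 7.630 s.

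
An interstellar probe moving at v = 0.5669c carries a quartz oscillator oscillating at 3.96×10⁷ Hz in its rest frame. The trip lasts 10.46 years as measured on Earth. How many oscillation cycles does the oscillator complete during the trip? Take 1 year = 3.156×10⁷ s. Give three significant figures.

N = 1.08×10¹⁶

γ = 1/√(1 − 0.5669²) = 1/√0.6786 = 1.214
The oscillator's own cycle count is N = f × τ where τ is the proper time aboard the probe. τ = Δt/γ = 10.46/1.214 = 8.617 years = 2.719×10⁸ s.
N = 3.96×10⁷ × 2.719×10⁸ = 1.077×10¹⁶.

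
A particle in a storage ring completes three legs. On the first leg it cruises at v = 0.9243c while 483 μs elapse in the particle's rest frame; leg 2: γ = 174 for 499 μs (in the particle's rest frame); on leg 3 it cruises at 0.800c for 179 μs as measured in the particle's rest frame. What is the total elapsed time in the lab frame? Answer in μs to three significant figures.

Δt = 8.84×10⁴ μs

Leg 1: γ = 1/√(1 − 0.9243²) = 1/√0.1457 = 2.620; Δt_1 = 2.620 × 483 = 1266 μs.
Leg 2: γ = 174; Δt_2 = 174.0 × 499 = 8.683×10⁴ μs.
Leg 3: γ = 1/√(1 − 0.800²) = 5/3 ≈ 1.667; Δt_3 = 1.667 × 179 = 298.3 μs.
Total: 1266 + 8.683×10⁴ + 298.3 μs.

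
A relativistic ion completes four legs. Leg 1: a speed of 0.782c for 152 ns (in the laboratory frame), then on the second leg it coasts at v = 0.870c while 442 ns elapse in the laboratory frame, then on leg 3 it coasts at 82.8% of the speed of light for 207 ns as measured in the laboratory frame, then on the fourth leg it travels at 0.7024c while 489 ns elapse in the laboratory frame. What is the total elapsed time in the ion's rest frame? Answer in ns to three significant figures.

Leg 1: γ = 1/√(1 − 0.782²) = 1/√0.3885 = 1.604; τ_1 = 152/1.604 = 94.74 ns.
Leg 2: γ = 1/√(1 − 0.870²) = 1/√0.2431 = 2.028; τ_2 = 442/2.028 = 217.9 ns.
Leg 3: β = 0.828; γ = 1/√(1 − 0.828²) = 1/√0.3144 = 1.783; τ_3 = 207/1.783 = 116.1 ns.
Leg 4: γ = 1/√(1 − 0.7024²) = 1/√0.5066 = 1.405; τ_4 = 489/1.405 = 348.1 ns.
Total: 94.74 + 217.9 + 116.1 + 348.1 ns.

τ = 777 ns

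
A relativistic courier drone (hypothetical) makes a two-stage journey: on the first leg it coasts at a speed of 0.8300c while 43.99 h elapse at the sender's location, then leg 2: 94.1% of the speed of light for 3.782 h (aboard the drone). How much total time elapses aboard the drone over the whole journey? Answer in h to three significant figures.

Leg 1: γ = 1/√(1 − 0.8300²) = 1/√0.3111 = 1.793; τ_1 = 43.99/1.793 = 24.54 h.
Leg 2: 3.782 h is already measured aboard the drone.
Total: 24.54 + 3.782 h.

τ = 28.3 h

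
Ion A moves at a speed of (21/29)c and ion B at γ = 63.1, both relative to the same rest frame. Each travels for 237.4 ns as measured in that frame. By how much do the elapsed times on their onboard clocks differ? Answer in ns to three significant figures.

|τ_A − τ_B| = 160 ns

A: γ = 1/√(1 − (21/29)²) = 29/20 = 1.450; τ_A = 237.4/1.450 = 163.7 ns.
B: γ = 63.1; τ_B = 237.4/63.10 = 3.762 ns.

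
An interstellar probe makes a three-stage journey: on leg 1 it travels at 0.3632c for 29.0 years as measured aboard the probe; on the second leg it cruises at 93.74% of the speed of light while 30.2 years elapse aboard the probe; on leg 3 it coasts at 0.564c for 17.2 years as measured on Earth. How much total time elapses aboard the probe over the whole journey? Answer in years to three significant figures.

Leg 1: 29.0 years is already measured aboard the probe.
Leg 2: 30.2 years is already measured aboard the probe.
Leg 3: γ = 1/√(1 − 0.564²) = 1/√0.6819 = 1.211; τ_3 = 17.2/1.211 = 14.20 years.
Total: 29.00 + 30.20 + 14.20 years.

τ = 73.4 years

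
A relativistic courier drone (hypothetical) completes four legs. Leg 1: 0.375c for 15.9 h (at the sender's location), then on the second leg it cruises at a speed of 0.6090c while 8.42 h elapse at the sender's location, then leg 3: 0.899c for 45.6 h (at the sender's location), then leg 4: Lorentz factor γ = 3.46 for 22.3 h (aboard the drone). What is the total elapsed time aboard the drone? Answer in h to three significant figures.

Leg 1: γ = 1/√(1 − 0.375²) = 1/√0.8594 = 1.079; τ_1 = 15.9/1.079 = 14.74 h.
Leg 2: γ = 1/√(1 − 0.6090²) = 1/√0.6291 = 1.261; τ_2 = 8.42/1.261 = 6.678 h.
Leg 3: γ = 1/√(1 − 0.899²) = 1/√0.1918 = 2.283; τ_3 = 45.6/2.283 = 19.97 h.
Leg 4: 22.3 h is already measured aboard the drone.
Total: 14.74 + 6.678 + 19.97 + 22.30 h.

τ = 63.7 h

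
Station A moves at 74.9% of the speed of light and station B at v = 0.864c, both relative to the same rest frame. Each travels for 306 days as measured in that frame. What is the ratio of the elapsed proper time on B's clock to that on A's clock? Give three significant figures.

τ_B/τ_A = 0.760

A: β = 0.749; γ = 1/√(1 − 0.749²) = 1/√0.4390 = 1.509. B: γ = 1/√(1 − 0.864²) = 1/√0.2535 = 1.986.
τ_A/τ_B = γ_B/γ_A = 1.986/1.509 = 1.316, so τ_B/τ_A = 0.7599.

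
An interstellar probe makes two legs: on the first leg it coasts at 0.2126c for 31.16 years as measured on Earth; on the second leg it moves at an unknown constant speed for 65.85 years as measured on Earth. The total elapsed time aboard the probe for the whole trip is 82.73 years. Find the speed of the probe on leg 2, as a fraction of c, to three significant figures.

β = 0.608

Leg 1: γ = 1/√(1 − 0.2126²) = 1/√0.9548 = 1.023; τ_1 = 31.16/1.023 = 30.45 years.
Leg 2: speed unknown; τ_2 = 65.85/γ_2.
Total proper time: 30.45 + τ_2 = 82.73, so τ_2 = 82.73 − 30.45 = 52.28 years.
γ_2 = 65.85/52.28 = 1.260; β = √(1 − 1/γ²) = √0.3696.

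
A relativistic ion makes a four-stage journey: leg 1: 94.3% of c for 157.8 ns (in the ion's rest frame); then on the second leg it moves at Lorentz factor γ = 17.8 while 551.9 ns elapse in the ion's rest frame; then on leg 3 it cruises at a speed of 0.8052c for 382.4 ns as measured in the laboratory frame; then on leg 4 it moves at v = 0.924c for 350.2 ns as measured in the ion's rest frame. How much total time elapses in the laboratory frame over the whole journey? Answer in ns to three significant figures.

Leg 1: β = 0.943; γ = 1/√(1 − 0.943²) = 1/√0.1108 = 3.005; Δt_1 = 3.005 × 157.8 = 474.2 ns.
Leg 2: γ = 17.8; Δt_2 = 17.80 × 551.9 = 9824 ns.
Leg 3: 382.4 ns is already measured in the laboratory frame.
Leg 4: γ = 1/√(1 − 0.924²) = 1/√0.1462 = 2.615; Δt_4 = 2.615 × 350.2 = 915.8 ns.
Total: 474.2 + 9824 + 382.4 + 915.8 ns.

Δt = 1.16×10⁴ ns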